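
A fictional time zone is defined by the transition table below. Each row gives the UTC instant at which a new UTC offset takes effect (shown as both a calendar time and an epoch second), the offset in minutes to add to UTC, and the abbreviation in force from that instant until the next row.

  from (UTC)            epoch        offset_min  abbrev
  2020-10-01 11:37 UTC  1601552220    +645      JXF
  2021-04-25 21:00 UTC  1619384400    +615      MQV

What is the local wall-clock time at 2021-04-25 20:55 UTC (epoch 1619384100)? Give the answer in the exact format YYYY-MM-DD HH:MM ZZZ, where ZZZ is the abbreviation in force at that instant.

2021-04-26 07:40 JXF

Query: 2021-04-25 20:55 UTC
Rule 1/2 (JXF, +10:45): 2020-10-01 11:37 UTC ≤ query < 2021-04-25 21:00 UTC
20·60 + 55 + 645 = 1900 min
1900 = 1·1440 + 460; 460 = 7·60 + 40 → 07:40, 2021-04-25 + 1 day = 2021-04-26
→ 2021-04-26 07:40 JXF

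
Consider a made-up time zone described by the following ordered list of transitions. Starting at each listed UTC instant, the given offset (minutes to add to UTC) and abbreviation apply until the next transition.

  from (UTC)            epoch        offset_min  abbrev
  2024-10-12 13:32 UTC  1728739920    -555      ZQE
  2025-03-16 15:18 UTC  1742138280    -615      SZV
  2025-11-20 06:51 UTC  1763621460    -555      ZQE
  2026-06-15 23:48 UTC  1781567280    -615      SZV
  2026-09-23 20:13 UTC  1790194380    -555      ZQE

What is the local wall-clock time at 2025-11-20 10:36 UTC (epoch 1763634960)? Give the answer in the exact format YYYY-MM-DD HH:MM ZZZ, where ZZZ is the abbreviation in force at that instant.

2025-11-20 01:21 ZQE

Query: 2025-11-20 10:36 UTC
Rule 3/5 (ZQE, -09:15): 2025-11-20 06:51 UTC ≤ query < 2026-06-15 23:48 UTC
10·60 + 36 - 555 = 81 min
81 = 0·1440 + 81; 81 = 1·60 + 21 → 01:21, same day
→ 2025-11-20 01:21 ZQE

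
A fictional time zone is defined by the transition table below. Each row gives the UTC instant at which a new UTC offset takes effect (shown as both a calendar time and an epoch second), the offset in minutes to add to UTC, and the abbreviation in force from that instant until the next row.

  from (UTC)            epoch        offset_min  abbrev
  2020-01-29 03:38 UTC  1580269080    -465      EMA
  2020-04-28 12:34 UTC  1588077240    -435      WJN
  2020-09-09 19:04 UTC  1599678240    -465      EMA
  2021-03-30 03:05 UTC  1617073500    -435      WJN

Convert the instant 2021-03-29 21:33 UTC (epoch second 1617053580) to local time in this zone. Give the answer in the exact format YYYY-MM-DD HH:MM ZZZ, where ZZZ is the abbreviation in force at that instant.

2021-03-29 13:48 EMA

Query: 2021-03-29 21:33 UTC
Rule 3/4 (EMA, -07:45): 2020-09-09 19:04 UTC ≤ query < 2021-03-30 03:05 UTC
21·60 + 33 - 465 = 828 min
828 = 0·1440 + 828; 828 = 13·60 + 48 → 13:48, same day
→ 2021-03-29 13:48 EMA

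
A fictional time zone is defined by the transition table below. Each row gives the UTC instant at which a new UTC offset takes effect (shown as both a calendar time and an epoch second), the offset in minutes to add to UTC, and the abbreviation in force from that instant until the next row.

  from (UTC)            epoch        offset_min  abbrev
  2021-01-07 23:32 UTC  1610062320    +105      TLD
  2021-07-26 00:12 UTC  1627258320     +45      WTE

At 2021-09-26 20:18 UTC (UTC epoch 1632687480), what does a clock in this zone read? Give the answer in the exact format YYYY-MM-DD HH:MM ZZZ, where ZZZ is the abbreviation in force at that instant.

2021-09-26 21:03 WTE

Query: 2021-09-26 20:18 UTC
Rule 2/2 (WTE, +00:45): 2021-07-26 00:12 UTC ≤ query < +∞
20·60 + 18 + 45 = 1263 min
1263 = 0·1440 + 1263; 1263 = 21·60 + 3 → 21:03, same day
→ 2021-09-26 21:03 WTE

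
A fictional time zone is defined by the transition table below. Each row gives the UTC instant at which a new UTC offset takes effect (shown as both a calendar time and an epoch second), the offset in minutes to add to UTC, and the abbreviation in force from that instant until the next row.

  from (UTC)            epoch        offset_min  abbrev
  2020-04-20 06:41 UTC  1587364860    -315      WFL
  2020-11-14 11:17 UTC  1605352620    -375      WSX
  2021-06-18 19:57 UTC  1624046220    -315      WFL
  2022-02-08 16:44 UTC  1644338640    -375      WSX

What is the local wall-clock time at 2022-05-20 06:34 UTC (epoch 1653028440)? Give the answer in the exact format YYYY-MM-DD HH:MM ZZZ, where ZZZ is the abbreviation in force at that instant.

2022-05-20 00:19 WSX

Query: 2022-05-20 06:34 UTC
Rule 4/4 (WSX, -06:15): 2022-02-08 16:44 UTC ≤ query < +∞
6·60 + 34 - 375 = 19 min
19 = 0·1440 + 19; 19 = 0·60 + 19 → 00:19, same day
→ 2022-05-20 00:19 WSX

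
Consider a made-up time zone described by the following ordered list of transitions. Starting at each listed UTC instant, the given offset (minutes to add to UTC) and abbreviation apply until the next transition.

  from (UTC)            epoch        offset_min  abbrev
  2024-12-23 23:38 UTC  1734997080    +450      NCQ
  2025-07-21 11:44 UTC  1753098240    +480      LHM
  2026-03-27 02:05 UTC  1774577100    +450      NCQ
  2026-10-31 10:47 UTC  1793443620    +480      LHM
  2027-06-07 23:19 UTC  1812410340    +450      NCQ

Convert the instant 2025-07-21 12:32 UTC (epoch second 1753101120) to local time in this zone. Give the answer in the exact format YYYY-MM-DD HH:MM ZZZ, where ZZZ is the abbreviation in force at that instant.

2025-07-21 20:32 LHM

Query: 2025-07-21 12:32 UTC
Rule 2/5 (LHM, +08:00): 2025-07-21 11:44 UTC ≤ query < 2026-03-27 02:05 UTC
12·60 + 32 + 480 = 1232 min
1232 = 0·1440 + 1232; 1232 = 20·60 + 32 → 20:32, same day
→ 2025-07-21 20:32 LHM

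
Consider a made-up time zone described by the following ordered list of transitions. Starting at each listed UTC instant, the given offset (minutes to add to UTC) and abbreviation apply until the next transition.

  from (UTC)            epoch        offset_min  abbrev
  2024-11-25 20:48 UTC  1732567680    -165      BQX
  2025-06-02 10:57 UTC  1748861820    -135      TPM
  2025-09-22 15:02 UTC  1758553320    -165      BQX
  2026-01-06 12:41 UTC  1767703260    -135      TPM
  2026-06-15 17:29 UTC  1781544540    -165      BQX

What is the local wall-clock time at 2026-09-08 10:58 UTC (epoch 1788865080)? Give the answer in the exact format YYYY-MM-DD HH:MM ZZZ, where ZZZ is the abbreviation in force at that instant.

2026-09-08 08:13 BQX

Query: 2026-09-08 10:58 UTC
Rule 5/5 (BQX, -02:45): 2026-06-15 17:29 UTC ≤ query < +∞
10·60 + 58 - 165 = 493 min
493 = 0·1440 + 493; 493 = 8·60 + 13 → 08:13, same day
→ 2026-09-08 08:13 BQX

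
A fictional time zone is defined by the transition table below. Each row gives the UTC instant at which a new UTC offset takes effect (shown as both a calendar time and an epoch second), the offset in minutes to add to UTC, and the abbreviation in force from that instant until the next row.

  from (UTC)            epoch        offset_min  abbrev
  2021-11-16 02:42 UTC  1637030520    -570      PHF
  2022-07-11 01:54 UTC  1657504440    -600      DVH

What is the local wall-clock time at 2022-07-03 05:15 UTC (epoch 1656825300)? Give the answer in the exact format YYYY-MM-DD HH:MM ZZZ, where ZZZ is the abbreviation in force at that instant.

2022-07-02 19:45 PHF

Query: 2022-07-03 05:15 UTC
Rule 1/2 (PHF, -09:30): 2021-11-16 02:42 UTC ≤ query < 2022-07-11 01:54 UTC
5·60 + 15 - 570 = -255 min
-255 = -1·1440 + 1185; 1185 = 19·60 + 45 → 19:45, 2022-07-03 - 1 day = 2022-07-02
→ 2022-07-02 19:45 PHF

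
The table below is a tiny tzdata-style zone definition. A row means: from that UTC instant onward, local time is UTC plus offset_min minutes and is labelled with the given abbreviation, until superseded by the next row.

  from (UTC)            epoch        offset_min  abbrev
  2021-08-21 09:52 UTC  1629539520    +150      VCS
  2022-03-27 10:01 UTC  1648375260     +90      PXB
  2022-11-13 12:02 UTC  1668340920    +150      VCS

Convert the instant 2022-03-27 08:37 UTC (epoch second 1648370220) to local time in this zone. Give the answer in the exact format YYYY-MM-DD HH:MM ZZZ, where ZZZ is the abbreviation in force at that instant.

Query: 2022-03-27 08:37 UTC
Rule 1/3 (VCS, +02:30): 2021-08-21 09:52 UTC ≤ query < 2022-03-27 10:01 UTC
8·60 + 37 + 150 = 667 min
667 = 0·1440 + 667; 667 = 11·60 + 7 → 11:07, same day
→ 2022-03-27 11:07 VCS

2022-03-27 11:07 VCS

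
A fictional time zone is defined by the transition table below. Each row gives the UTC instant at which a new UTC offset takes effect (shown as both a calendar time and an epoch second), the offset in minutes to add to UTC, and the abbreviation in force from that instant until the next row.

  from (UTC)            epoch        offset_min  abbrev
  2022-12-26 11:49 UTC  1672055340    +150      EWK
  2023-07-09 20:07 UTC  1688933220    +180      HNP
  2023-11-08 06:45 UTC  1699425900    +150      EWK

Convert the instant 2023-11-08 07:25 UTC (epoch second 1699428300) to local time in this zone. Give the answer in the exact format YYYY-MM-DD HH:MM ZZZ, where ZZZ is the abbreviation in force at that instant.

Query: 2023-11-08 07:25 UTC
Rule 3/3 (EWK, +02:30): 2023-11-08 06:45 UTC ≤ query < +∞
7·60 + 25 + 150 = 595 min
595 = 0·1440 + 595; 595 = 9·60 + 55 → 09:55, same day
→ 2023-11-08 09:55 EWK

2023-11-08 09:55 EWK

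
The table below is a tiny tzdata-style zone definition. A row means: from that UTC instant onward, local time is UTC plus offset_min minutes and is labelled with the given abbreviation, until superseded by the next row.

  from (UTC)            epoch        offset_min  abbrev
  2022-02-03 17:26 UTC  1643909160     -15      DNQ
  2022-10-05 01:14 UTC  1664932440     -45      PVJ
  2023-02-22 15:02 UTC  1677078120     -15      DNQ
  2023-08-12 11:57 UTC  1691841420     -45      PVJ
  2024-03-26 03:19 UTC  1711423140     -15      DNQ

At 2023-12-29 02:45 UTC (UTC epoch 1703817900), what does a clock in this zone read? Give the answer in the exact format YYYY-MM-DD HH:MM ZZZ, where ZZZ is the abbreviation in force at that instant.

Query: 2023-12-29 02:45 UTC
Rule 4/5 (PVJ, -00:45): 2023-08-12 11:57 UTC ≤ query < 2024-03-26 03:19 UTC
2·60 + 45 - 45 = 120 min
120 = 0·1440 + 120; 120 = 2·60 + 0 → 02:00, same day
→ 2023-12-29 02:00 PVJ

2023-12-29 02:00 PVJ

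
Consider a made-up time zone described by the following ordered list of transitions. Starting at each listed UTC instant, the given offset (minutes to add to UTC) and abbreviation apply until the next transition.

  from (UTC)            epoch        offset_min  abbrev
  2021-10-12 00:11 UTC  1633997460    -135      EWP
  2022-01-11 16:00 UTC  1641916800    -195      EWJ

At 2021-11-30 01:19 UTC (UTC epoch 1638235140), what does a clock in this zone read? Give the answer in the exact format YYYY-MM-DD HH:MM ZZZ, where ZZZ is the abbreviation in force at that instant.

2021-11-29 23:04 EWP

Query: 2021-11-30 01:19 UTC
Rule 1/2 (EWP, -02:15): 2021-10-12 00:11 UTC ≤ query < 2022-01-11 16:00 UTC
1·60 + 19 - 135 = -56 min
-56 = -1·1440 + 1384; 1384 = 23·60 + 4 → 23:04, 2021-11-30 - 1 day = 2021-11-29
→ 2021-11-29 23:04 EWP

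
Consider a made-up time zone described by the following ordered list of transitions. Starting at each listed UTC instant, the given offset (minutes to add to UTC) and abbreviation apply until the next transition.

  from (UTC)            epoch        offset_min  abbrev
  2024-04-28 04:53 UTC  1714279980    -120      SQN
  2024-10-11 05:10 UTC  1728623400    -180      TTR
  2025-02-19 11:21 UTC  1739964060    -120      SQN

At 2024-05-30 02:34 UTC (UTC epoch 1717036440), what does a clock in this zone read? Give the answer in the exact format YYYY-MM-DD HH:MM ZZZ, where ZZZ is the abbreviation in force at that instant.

2024-05-30 00:34 SQN

Query: 2024-05-30 02:34 UTC
Rule 1/3 (SQN, -02:00): 2024-04-28 04:53 UTC ≤ query < 2024-10-11 05:10 UTC
2·60 + 34 - 120 = 34 min
34 = 0·1440 + 34; 34 = 0·60 + 34 → 00:34, same day
→ 2024-05-30 00:34 SQN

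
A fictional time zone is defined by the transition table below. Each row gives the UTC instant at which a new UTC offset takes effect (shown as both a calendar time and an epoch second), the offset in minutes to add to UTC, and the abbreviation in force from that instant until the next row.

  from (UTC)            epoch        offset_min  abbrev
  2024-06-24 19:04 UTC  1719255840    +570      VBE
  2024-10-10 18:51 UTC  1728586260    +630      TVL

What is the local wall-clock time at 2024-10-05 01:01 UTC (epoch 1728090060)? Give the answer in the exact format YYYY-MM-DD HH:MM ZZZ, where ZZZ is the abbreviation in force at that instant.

Query: 2024-10-05 01:01 UTC
Rule 1/2 (VBE, +09:30): 2024-06-24 19:04 UTC ≤ query < 2024-10-10 18:51 UTC
1·60 + 1 + 570 = 631 min
631 = 0·1440 + 631; 631 = 10·60 + 31 → 10:31, same day
→ 2024-10-05 10:31 VBE

2024-10-05 10:31 VBE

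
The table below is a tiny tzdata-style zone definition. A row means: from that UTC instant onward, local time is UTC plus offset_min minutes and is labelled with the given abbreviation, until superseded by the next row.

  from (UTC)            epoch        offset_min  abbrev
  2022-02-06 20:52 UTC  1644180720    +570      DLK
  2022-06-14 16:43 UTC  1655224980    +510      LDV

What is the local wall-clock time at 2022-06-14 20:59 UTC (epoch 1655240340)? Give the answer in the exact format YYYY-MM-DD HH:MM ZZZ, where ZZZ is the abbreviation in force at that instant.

Query: 2022-06-14 20:59 UTC
Rule 2/2 (LDV, +08:30): 2022-06-14 16:43 UTC ≤ query < +∞
20·60 + 59 + 510 = 1769 min
1769 = 1·1440 + 329; 329 = 5·60 + 29 → 05:29, 2022-06-14 + 1 day = 2022-06-15
→ 2022-06-15 05:29 LDV

2022-06-15 05:29 LDV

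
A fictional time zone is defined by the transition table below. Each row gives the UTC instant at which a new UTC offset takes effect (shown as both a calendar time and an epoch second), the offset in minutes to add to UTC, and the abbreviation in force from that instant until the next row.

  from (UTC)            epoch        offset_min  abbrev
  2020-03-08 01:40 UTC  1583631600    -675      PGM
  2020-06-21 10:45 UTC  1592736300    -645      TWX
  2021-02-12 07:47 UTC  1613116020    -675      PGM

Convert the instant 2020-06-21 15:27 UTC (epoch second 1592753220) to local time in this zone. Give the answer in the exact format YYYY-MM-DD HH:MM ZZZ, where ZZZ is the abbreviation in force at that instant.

Query: 2020-06-21 15:27 UTC
Rule 2/3 (TWX, -10:45): 2020-06-21 10:45 UTC ≤ query < 2021-02-12 07:47 UTC
15·60 + 27 - 645 = 282 min
282 = 0·1440 + 282; 282 = 4·60 + 42 → 04:42, same day
→ 2020-06-21 04:42 TWX

2020-06-21 04:42 TWX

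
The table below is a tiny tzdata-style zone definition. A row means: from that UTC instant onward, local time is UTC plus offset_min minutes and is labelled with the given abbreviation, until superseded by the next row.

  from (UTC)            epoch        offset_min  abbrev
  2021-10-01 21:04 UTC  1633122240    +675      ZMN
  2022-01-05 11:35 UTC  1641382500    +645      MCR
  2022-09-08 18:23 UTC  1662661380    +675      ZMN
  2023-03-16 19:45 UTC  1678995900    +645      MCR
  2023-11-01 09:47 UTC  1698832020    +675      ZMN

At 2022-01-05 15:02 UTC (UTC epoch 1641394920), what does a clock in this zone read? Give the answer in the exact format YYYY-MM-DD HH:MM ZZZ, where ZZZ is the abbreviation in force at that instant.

2022-01-06 01:47 MCR

Query: 2022-01-05 15:02 UTC
Rule 2/5 (MCR, +10:45): 2022-01-05 11:35 UTC ≤ query < 2022-09-08 18:23 UTC
15·60 + 2 + 645 = 1547 min
1547 = 1·1440 + 107; 107 = 1·60 + 47 → 01:47, 2022-01-05 + 1 day = 2022-01-06
→ 2022-01-06 01:47 MCR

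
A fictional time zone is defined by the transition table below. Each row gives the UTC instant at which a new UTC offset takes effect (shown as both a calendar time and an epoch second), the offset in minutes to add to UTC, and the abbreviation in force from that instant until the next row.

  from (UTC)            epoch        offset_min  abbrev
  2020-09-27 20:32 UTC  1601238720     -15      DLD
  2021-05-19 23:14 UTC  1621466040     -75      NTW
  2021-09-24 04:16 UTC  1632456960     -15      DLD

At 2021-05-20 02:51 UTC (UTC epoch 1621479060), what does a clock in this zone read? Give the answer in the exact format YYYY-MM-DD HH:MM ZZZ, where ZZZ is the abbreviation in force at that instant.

Query: 2021-05-20 02:51 UTC
Rule 2/3 (NTW, -01:15): 2021-05-19 23:14 UTC ≤ query < 2021-09-24 04:16 UTC
2·60 + 51 - 75 = 96 min
96 = 0·1440 + 96; 96 = 1·60 + 36 → 01:36, same day
→ 2021-05-20 01:36 NTW

2021-05-20 01:36 NTW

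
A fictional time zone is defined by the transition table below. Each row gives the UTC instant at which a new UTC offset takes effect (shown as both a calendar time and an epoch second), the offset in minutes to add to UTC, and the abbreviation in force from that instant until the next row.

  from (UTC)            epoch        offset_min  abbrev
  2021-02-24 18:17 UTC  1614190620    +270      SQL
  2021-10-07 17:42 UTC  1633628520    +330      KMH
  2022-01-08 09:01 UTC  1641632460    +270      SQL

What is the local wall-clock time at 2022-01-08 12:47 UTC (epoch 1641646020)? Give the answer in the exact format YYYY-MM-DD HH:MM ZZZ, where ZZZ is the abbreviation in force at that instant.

Query: 2022-01-08 12:47 UTC
Rule 3/3 (SQL, +04:30): 2022-01-08 09:01 UTC ≤ query < +∞
12·60 + 47 + 270 = 1037 min
1037 = 0·1440 + 1037; 1037 = 17·60 + 17 → 17:17, same day
→ 2022-01-08 17:17 SQL

2022-01-08 17:17 SQL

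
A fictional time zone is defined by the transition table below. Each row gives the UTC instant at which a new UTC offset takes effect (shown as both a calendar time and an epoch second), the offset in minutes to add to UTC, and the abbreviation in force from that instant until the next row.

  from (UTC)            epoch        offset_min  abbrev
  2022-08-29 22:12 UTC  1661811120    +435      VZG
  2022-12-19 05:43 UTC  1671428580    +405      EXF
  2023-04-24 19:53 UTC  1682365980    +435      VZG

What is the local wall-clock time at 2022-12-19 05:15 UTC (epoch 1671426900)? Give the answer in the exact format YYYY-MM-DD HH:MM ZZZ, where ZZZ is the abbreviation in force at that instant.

Query: 2022-12-19 05:15 UTC
Rule 1/3 (VZG, +07:15): 2022-08-29 22:12 UTC ≤ query < 2022-12-19 05:43 UTC
5·60 + 15 + 435 = 750 min
750 = 0·1440 + 750; 750 = 12·60 + 30 → 12:30, same day
→ 2022-12-19 12:30 VZG

2022-12-19 12:30 VZG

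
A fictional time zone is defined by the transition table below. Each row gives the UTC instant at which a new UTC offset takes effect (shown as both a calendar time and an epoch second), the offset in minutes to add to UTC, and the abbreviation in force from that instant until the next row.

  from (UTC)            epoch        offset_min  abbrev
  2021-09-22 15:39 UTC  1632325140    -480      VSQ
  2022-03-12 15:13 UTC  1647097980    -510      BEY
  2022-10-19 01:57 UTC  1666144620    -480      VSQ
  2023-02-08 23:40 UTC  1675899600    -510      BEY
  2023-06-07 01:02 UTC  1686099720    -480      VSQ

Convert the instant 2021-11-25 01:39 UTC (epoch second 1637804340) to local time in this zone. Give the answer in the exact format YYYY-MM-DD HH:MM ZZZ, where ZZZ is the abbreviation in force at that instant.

2021-11-24 17:39 VSQ

Query: 2021-11-25 01:39 UTC
Rule 1/5 (VSQ, -08:00): 2021-09-22 15:39 UTC ≤ query < 2022-03-12 15:13 UTC
1·60 + 39 - 480 = -381 min
-381 = -1·1440 + 1059; 1059 = 17·60 + 39 → 17:39, 2021-11-25 - 1 day = 2021-11-24
→ 2021-11-24 17:39 VSQ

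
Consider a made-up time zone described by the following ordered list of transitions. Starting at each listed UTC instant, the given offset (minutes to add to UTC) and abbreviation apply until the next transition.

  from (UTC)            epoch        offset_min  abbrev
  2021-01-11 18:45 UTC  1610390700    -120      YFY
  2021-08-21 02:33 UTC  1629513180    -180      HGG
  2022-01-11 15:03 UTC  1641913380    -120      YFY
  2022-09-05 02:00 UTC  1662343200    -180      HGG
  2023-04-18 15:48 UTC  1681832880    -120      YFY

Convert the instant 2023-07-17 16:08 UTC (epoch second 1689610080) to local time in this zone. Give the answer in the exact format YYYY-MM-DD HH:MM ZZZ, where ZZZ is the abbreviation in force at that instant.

2023-07-17 14:08 YFY

Query: 2023-07-17 16:08 UTC
Rule 5/5 (YFY, -02:00): 2023-04-18 15:48 UTC ≤ query < +∞
16·60 + 8 - 120 = 848 min
848 = 0·1440 + 848; 848 = 14·60 + 8 → 14:08, same day
→ 2023-07-17 14:08 YFY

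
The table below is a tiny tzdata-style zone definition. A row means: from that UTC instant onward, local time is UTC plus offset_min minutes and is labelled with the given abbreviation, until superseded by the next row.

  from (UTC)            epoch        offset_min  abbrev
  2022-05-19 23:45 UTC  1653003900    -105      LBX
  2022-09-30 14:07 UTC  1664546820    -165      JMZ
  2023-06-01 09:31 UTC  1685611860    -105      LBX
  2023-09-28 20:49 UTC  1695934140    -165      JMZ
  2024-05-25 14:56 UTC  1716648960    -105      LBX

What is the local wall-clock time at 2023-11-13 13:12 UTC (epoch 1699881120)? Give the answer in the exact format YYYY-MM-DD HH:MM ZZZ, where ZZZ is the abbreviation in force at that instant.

Query: 2023-11-13 13:12 UTC
Rule 4/5 (JMZ, -02:45): 2023-09-28 20:49 UTC ≤ query < 2024-05-25 14:56 UTC
13·60 + 12 - 165 = 627 min
627 = 0·1440 + 627; 627 = 10·60 + 27 → 10:27, same day
→ 2023-11-13 10:27 JMZ

2023-11-13 10:27 JMZ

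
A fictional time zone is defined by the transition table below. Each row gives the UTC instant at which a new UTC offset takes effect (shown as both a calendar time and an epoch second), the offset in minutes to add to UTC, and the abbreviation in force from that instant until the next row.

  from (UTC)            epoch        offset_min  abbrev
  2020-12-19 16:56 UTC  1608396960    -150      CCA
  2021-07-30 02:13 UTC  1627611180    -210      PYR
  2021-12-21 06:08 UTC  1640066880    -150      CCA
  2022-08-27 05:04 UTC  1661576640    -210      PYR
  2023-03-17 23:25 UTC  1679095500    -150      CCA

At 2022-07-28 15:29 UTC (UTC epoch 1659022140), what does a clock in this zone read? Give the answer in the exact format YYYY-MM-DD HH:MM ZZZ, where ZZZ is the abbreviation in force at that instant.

Query: 2022-07-28 15:29 UTC
Rule 3/5 (CCA, -02:30): 2021-12-21 06:08 UTC ≤ query < 2022-08-27 05:04 UTC
15·60 + 29 - 150 = 779 min
779 = 0·1440 + 779; 779 = 12·60 + 59 → 12:59, same day
→ 2022-07-28 12:59 CCA

2022-07-28 12:59 CCA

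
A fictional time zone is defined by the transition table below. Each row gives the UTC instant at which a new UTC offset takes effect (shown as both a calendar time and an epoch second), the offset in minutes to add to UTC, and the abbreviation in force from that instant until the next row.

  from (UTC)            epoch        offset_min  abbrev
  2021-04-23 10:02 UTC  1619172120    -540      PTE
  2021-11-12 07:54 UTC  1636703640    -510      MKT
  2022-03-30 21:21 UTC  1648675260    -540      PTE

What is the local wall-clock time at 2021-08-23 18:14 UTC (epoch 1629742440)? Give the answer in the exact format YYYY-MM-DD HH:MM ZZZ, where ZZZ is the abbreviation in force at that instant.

2021-08-23 09:14 PTE

Query: 2021-08-23 18:14 UTC
Rule 1/3 (PTE, -09:00): 2021-04-23 10:02 UTC ≤ query < 2021-11-12 07:54 UTC
18·60 + 14 - 540 = 554 min
554 = 0·1440 + 554; 554 = 9·60 + 14 → 09:14, same day
→ 2021-08-23 09:14 PTE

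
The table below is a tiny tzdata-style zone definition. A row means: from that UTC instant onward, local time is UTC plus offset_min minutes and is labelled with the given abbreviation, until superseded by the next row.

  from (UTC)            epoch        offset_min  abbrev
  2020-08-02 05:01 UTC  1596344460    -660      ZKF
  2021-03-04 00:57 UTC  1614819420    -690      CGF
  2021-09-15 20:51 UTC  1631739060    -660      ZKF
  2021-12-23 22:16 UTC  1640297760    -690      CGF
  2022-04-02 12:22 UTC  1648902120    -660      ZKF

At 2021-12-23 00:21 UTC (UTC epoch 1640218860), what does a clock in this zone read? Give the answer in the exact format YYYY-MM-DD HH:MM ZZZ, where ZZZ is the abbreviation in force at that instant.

2021-12-22 13:21 ZKF

Query: 2021-12-23 00:21 UTC
Rule 3/5 (ZKF, -11:00): 2021-09-15 20:51 UTC ≤ query < 2021-12-23 22:16 UTC
0·60 + 21 - 660 = -639 min
-639 = -1·1440 + 801; 801 = 13·60 + 21 → 13:21, 2021-12-23 - 1 day = 2021-12-22
→ 2021-12-22 13:21 ZKF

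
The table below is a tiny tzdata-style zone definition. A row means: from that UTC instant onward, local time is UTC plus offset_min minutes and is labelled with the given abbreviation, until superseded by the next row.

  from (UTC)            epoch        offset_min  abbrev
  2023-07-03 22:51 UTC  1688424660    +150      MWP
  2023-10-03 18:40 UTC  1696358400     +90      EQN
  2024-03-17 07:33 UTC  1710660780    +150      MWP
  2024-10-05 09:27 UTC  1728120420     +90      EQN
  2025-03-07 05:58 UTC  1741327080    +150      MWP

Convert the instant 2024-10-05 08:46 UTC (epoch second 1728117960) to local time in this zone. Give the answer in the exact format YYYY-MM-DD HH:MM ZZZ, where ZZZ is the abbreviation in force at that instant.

Query: 2024-10-05 08:46 UTC
Rule 3/5 (MWP, +02:30): 2024-03-17 07:33 UTC ≤ query < 2024-10-05 09:27 UTC
8·60 + 46 + 150 = 676 min
676 = 0·1440 + 676; 676 = 11·60 + 16 → 11:16, same day
→ 2024-10-05 11:16 MWP

2024-10-05 11:16 MWP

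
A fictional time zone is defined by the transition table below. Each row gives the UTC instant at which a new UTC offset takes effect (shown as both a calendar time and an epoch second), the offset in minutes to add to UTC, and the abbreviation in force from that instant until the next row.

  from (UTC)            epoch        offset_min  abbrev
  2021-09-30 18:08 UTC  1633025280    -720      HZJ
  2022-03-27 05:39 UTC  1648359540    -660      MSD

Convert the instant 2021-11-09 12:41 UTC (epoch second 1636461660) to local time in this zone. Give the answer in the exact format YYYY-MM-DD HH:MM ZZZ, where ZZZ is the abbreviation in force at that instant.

2021-11-09 00:41 HZJ

Query: 2021-11-09 12:41 UTC
Rule 1/2 (HZJ, -12:00): 2021-09-30 18:08 UTC ≤ query < 2022-03-27 05:39 UTC
12·60 + 41 - 720 = 41 min
41 = 0·1440 + 41; 41 = 0·60 + 41 → 00:41, same day
→ 2021-11-09 00:41 HZJ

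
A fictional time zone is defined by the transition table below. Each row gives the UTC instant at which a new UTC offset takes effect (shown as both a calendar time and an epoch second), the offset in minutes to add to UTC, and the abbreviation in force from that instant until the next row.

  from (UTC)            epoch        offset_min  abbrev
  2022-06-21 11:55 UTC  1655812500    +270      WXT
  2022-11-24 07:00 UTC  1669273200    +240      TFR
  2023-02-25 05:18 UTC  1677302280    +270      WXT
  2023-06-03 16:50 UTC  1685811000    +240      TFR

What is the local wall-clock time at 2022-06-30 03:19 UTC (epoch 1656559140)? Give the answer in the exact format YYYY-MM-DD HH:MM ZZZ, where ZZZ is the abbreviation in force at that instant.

Query: 2022-06-30 03:19 UTC
Rule 1/4 (WXT, +04:30): 2022-06-21 11:55 UTC ≤ query < 2022-11-24 07:00 UTC
3·60 + 19 + 270 = 469 min
469 = 0·1440 + 469; 469 = 7·60 + 49 → 07:49, same day
→ 2022-06-30 07:49 WXT

2022-06-30 07:49 WXT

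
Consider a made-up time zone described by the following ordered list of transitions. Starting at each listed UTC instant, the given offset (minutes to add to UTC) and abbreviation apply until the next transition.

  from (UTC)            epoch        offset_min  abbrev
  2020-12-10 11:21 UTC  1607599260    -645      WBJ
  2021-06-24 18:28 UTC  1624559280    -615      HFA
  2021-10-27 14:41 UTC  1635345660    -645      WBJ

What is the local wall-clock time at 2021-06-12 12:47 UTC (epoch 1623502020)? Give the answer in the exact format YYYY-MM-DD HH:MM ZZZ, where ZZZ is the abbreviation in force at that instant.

2021-06-12 02:02 WBJ

Query: 2021-06-12 12:47 UTC
Rule 1/3 (WBJ, -10:45): 2020-12-10 11:21 UTC ≤ query < 2021-06-24 18:28 UTC
12·60 + 47 - 645 = 122 min
122 = 0·1440 + 122; 122 = 2·60 + 2 → 02:02, same day
→ 2021-06-12 02:02 WBJ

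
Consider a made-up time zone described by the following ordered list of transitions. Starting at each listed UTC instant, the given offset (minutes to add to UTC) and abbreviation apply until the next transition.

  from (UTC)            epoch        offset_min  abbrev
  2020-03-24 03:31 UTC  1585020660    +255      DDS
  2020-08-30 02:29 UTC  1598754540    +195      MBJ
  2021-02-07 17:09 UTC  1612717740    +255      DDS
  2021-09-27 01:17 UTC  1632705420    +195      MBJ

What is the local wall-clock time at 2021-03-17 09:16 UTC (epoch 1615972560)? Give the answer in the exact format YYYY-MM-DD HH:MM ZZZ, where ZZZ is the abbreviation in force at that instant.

Query: 2021-03-17 09:16 UTC
Rule 3/4 (DDS, +04:15): 2021-02-07 17:09 UTC ≤ query < 2021-09-27 01:17 UTC
9·60 + 16 + 255 = 811 min
811 = 0·1440 + 811; 811 = 13·60 + 31 → 13:31, same day
→ 2021-03-17 13:31 DDS

2021-03-17 13:31 DDS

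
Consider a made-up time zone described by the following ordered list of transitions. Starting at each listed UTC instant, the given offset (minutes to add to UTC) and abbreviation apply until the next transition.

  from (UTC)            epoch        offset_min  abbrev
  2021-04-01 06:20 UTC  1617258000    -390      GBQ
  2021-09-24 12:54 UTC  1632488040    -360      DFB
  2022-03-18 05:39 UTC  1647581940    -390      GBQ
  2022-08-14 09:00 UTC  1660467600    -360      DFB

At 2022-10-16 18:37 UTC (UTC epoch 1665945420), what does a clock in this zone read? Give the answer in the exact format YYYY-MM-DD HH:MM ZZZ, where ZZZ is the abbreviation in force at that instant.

2022-10-16 12:37 DFB

Query: 2022-10-16 18:37 UTC
Rule 4/4 (DFB, -06:00): 2022-08-14 09:00 UTC ≤ query < +∞
18·60 + 37 - 360 = 757 min
757 = 0·1440 + 757; 757 = 12·60 + 37 → 12:37, same day
→ 2022-10-16 12:37 DFB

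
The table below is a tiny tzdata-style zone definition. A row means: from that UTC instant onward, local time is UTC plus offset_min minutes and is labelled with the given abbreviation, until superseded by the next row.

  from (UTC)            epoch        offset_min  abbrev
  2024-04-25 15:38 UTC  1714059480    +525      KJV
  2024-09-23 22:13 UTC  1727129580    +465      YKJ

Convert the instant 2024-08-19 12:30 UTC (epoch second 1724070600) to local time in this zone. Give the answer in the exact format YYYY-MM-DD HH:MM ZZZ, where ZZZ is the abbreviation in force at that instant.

Query: 2024-08-19 12:30 UTC
Rule 1/2 (KJV, +08:45): 2024-04-25 15:38 UTC ≤ query < 2024-09-23 22:13 UTC
12·60 + 30 + 525 = 1275 min
1275 = 0·1440 + 1275; 1275 = 21·60 + 15 → 21:15, same day
→ 2024-08-19 21:15 KJV

2024-08-19 21:15 KJV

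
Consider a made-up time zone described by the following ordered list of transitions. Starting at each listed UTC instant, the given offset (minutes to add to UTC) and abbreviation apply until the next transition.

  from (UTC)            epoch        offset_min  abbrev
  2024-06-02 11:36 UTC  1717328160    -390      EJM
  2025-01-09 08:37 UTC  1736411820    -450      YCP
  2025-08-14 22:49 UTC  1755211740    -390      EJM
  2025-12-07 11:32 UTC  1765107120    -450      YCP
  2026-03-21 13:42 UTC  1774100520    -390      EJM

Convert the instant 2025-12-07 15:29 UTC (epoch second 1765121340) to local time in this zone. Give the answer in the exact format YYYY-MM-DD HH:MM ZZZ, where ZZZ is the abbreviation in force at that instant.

Query: 2025-12-07 15:29 UTC
Rule 4/5 (YCP, -07:30): 2025-12-07 11:32 UTC ≤ query < 2026-03-21 13:42 UTC
15·60 + 29 - 450 = 479 min
479 = 0·1440 + 479; 479 = 7·60 + 59 → 07:59, same day
→ 2025-12-07 07:59 YCP

2025-12-07 07:59 YCP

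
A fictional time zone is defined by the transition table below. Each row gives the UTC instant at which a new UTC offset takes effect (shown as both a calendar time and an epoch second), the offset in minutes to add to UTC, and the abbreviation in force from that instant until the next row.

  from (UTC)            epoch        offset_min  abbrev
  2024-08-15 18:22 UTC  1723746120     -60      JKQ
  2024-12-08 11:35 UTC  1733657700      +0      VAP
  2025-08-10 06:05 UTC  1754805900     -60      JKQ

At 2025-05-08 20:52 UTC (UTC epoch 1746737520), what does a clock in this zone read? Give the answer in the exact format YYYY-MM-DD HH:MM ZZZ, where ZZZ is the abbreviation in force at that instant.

Query: 2025-05-08 20:52 UTC
Rule 2/3 (VAP, +00:00): 2024-12-08 11:35 UTC ≤ query < 2025-08-10 06:05 UTC
20·60 + 52 + 0 = 1252 min
1252 = 0·1440 + 1252; 1252 = 20·60 + 52 → 20:52, same day
→ 2025-05-08 20:52 VAP

2025-05-08 20:52 VAP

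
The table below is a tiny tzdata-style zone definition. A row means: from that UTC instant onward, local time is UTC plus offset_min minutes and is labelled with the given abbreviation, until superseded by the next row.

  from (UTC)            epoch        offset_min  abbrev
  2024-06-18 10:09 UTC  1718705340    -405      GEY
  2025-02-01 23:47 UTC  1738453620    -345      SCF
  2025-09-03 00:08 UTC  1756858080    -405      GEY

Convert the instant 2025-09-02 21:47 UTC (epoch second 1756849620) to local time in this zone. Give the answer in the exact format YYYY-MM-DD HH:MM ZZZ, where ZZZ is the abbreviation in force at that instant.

2025-09-02 16:02 SCF

Query: 2025-09-02 21:47 UTC
Rule 2/3 (SCF, -05:45): 2025-02-01 23:47 UTC ≤ query < 2025-09-03 00:08 UTC
21·60 + 47 - 345 = 962 min
962 = 0·1440 + 962; 962 = 16·60 + 2 → 16:02, same day
→ 2025-09-02 16:02 SCF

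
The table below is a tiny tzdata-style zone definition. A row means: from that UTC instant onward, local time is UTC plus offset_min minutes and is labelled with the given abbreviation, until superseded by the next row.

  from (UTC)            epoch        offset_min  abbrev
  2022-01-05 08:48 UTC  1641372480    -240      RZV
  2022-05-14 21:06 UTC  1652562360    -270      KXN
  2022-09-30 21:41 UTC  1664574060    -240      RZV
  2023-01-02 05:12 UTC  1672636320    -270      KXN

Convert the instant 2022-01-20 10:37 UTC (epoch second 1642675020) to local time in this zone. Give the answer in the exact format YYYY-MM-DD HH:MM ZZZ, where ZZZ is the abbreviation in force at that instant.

2022-01-20 06:37 RZV

Query: 2022-01-20 10:37 UTC
Rule 1/4 (RZV, -04:00): 2022-01-05 08:48 UTC ≤ query < 2022-05-14 21:06 UTC
10·60 + 37 - 240 = 397 min
397 = 0·1440 + 397; 397 = 6·60 + 37 → 06:37, same day
→ 2022-01-20 06:37 RZV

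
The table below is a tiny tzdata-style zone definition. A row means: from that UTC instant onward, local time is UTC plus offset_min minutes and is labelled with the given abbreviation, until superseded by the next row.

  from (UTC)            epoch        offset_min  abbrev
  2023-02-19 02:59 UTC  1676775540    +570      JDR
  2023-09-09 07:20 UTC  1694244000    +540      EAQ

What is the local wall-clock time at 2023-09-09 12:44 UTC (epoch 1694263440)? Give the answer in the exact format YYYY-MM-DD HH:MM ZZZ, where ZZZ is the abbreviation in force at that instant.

2023-09-09 21:44 EAQ

Query: 2023-09-09 12:44 UTC
Rule 2/2 (EAQ, +09:00): 2023-09-09 07:20 UTC ≤ query < +∞
12·60 + 44 + 540 = 1304 min
1304 = 0·1440 + 1304; 1304 = 21·60 + 44 → 21:44, same day
→ 2023-09-09 21:44 EAQ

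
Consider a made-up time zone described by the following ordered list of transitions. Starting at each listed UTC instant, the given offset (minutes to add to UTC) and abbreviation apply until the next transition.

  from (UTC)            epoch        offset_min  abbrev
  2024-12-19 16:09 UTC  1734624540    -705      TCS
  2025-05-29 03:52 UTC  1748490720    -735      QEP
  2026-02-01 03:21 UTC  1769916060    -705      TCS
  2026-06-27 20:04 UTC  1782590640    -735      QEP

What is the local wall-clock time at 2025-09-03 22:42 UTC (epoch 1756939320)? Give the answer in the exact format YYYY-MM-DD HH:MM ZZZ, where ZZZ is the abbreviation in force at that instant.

Query: 2025-09-03 22:42 UTC
Rule 2/4 (QEP, -12:15): 2025-05-29 03:52 UTC ≤ query < 2026-02-01 03:21 UTC
22·60 + 42 - 735 = 627 min
627 = 0·1440 + 627; 627 = 10·60 + 27 → 10:27, same day
→ 2025-09-03 10:27 QEP

2025-09-03 10:27 QEP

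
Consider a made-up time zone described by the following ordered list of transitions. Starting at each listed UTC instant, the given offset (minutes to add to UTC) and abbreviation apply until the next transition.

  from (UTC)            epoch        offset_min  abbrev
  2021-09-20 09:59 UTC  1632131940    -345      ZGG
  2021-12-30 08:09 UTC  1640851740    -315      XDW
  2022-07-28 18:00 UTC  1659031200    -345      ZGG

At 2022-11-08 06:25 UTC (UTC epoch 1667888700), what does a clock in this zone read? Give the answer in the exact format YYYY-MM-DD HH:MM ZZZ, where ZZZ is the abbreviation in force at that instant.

Query: 2022-11-08 06:25 UTC
Rule 3/3 (ZGG, -05:45): 2022-07-28 18:00 UTC ≤ query < +∞
6·60 + 25 - 345 = 40 min
40 = 0·1440 + 40; 40 = 0·60 + 40 → 00:40, same day
→ 2022-11-08 00:40 ZGG

2022-11-08 00:40 ZGG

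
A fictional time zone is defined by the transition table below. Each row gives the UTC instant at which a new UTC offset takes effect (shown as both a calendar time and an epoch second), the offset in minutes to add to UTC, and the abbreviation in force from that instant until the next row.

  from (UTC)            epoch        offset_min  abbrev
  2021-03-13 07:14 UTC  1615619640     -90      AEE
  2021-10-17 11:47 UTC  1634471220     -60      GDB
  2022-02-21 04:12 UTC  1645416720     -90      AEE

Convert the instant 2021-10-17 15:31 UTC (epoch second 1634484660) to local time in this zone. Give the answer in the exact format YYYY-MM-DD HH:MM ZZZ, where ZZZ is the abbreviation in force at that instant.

2021-10-17 14:31 GDB

Query: 2021-10-17 15:31 UTC
Rule 2/3 (GDB, -01:00): 2021-10-17 11:47 UTC ≤ query < 2022-02-21 04:12 UTC
15·60 + 31 - 60 = 871 min
871 = 0·1440 + 871; 871 = 14·60 + 31 → 14:31, same day
→ 2021-10-17 14:31 GDB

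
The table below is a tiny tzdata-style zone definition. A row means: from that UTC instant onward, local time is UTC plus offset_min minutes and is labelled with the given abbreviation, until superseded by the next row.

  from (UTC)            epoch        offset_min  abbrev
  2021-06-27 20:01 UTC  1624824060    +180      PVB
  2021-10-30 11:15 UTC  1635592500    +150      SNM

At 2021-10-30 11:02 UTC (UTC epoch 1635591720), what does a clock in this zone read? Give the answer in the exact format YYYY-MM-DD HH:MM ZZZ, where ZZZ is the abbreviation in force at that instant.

Query: 2021-10-30 11:02 UTC
Rule 1/2 (PVB, +03:00): 2021-06-27 20:01 UTC ≤ query < 2021-10-30 11:15 UTC
11·60 + 2 + 180 = 842 min
842 = 0·1440 + 842; 842 = 14·60 + 2 → 14:02, same day
→ 2021-10-30 14:02 PVB

2021-10-30 14:02 PVB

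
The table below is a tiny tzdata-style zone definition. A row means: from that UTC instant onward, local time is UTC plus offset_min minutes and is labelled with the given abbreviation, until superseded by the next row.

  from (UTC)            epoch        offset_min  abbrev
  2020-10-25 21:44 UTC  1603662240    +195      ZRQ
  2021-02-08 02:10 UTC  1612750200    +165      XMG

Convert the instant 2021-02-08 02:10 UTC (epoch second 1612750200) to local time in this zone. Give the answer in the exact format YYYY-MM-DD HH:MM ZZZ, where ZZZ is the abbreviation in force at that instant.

Query: 2021-02-08 02:10 UTC
Rule 2/2 (XMG, +02:45): 2021-02-08 02:10 UTC ≤ query < +∞
2·60 + 10 + 165 = 295 min
295 = 0·1440 + 295; 295 = 4·60 + 55 → 04:55, same day
→ 2021-02-08 04:55 XMG

2021-02-08 04:55 XMG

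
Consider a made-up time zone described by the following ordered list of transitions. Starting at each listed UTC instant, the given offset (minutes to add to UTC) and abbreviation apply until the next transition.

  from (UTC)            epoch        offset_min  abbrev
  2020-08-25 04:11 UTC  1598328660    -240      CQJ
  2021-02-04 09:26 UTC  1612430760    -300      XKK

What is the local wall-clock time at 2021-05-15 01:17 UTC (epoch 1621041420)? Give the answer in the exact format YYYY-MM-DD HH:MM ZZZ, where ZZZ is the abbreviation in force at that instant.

2021-05-14 20:17 XKK

Query: 2021-05-15 01:17 UTC
Rule 2/2 (XKK, -05:00): 2021-02-04 09:26 UTC ≤ query < +∞
1·60 + 17 - 300 = -223 min
-223 = -1·1440 + 1217; 1217 = 20·60 + 17 → 20:17, 2021-05-15 - 1 day = 2021-05-14
→ 2021-05-14 20:17 XKK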